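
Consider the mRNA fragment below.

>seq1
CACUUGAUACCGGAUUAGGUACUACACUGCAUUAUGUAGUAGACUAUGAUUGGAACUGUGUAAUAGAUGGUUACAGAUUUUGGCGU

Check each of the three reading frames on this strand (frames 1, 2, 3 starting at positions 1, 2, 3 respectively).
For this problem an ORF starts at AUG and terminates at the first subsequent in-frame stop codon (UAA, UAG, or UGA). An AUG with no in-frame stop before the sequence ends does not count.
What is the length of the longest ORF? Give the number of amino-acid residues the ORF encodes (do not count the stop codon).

Frame 1: CAC UUG AUA CCG GAU UAG GUA CUA CAC UGC AUU AUG UAG UAG ACU AUG AUU GGA ACU GUG UAA UAG AUG GUU ACA GAU UUU GGC — AUG at 34, stop UAG at 37 → 6 nt; AUG at 46, stop UAA at 61 → 18 nt.
Frame 2: ACU UGA UAC CGG AUU AGG UAC UAC ACU GCA UUA UGU AGU AGA CUA UGA UUG GAA CUG UGU AAU AGA UGG UUA CAG AUU UUG GCG — no AUG→stop ORF.
Frame 3: CUU GAU ACC GGA UUA GGU ACU ACA CUG CAU UAU GUA GUA GAC UAU GAU UGG AAC UGU GUA AUA GAU GGU UAC AGA UUU UGG CGU — no AUG→stop ORF.
Longest: frame 1, positions 46–63, 18 nt = 6 codons = 5 aa. → 5 amino acids.

5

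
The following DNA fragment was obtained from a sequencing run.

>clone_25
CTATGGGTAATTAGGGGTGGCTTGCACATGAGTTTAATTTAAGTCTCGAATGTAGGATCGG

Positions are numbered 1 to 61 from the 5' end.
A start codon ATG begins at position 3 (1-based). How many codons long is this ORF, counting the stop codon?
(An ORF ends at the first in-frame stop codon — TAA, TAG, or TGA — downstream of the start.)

Codons from position 3: ATG (3–5), GGT (6–8), AAT (9–11), TAG (12–14).
TAG is the first in-frame stop; that's 4 codons including the stop.

4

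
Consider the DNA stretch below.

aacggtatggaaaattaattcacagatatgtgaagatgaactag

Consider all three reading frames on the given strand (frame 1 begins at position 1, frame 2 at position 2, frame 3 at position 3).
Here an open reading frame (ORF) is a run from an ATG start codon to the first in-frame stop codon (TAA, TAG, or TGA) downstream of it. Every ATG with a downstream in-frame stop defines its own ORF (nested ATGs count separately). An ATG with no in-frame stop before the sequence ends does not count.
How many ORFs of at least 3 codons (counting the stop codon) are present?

2

Frame 1: AAC GGT ATG GAA AAT TAA TTC ACA GAT ATG TGA AGA TGA ACT — ATG at 7, stop TAA at 16 → 12 nt; ATG at 28, stop TGA at 31 → 6 nt.
Frame 2: ACG GTA TGG AAA ATT AAT TCA CAG ATA TGT GAA GAT GAA CTA — no ATG→stop ORF.
Frame 3: CGG TAT GGA AAA TTA ATT CAC AGA TAT GTG AAG ATG AAC TAG — ATG at 36, stop TAG at 42 → 9 nt.
ORFs ≥ 3 codons: frame 1 7–18 (4 codons), frame 3 36–44 (3 codons). Count = 2.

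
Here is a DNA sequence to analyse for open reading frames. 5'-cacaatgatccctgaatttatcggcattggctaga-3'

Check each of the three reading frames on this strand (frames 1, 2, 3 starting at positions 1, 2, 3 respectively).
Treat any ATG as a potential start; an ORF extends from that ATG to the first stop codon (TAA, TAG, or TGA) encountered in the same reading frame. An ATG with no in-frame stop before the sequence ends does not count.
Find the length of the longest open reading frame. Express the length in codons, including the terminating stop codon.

Frame 1: CAC AAT GAT CCC TGA ATT TAT CGG CAT TGG CTA — no ATG→stop ORF.
Frame 2: ACA ATG ATC CCT GAA TTT ATC GGC ATT GGC TAG — ATG at 5, stop TAG at 32 → 30 nt.
Frame 3: CAA TGA TCC CTG AAT TTA TCG GCA TTG GCT AGA — no ATG→stop ORF.
Longest: frame 2, positions 5–34, 30 nt = 10 codons = 9 aa. → 10 codons.

10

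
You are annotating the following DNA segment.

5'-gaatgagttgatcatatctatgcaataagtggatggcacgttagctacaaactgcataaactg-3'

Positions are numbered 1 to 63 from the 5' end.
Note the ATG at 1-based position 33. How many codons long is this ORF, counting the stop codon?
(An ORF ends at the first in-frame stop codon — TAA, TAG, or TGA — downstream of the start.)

Codons from position 33: ATG (33–35), GCA (36–38), CGT (39–41), TAG (42–44).
TAG is the first in-frame stop; that's 4 codons including the stop.

4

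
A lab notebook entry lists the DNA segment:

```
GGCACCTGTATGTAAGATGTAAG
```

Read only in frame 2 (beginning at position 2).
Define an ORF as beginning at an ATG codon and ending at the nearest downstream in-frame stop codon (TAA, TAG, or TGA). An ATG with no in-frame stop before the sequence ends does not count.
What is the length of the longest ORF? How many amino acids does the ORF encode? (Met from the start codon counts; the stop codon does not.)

Frame 2: GCA CCT GTA TGT AAG ATG TAA — ATG at 17, stop TAA at 20 → 6 nt.
Longest: frame 2, positions 17–22, 6 nt = 2 codons = 1 aa. → 1 amino acids.

1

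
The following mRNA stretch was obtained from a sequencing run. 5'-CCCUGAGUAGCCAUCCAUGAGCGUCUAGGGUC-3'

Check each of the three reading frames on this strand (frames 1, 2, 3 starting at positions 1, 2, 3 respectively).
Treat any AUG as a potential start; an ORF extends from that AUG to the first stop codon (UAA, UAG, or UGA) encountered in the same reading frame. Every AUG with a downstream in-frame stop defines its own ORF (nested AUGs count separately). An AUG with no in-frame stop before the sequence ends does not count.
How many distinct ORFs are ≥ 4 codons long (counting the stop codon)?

Frame 1: CCC UGA GUA GCC AUC CAU GAG CGU CUA GGG — no AUG→stop ORF.
Frame 2: CCU GAG UAG CCA UCC AUG AGC GUC UAG GGU — AUG at 17, stop UAG at 26 → 12 nt.
Frame 3: CUG AGU AGC CAU CCA UGA GCG UCU AGG GUC — no AUG→stop ORF.
ORFs ≥ 4 codons: frame 2 17–28 (4 codons). Count = 1.

1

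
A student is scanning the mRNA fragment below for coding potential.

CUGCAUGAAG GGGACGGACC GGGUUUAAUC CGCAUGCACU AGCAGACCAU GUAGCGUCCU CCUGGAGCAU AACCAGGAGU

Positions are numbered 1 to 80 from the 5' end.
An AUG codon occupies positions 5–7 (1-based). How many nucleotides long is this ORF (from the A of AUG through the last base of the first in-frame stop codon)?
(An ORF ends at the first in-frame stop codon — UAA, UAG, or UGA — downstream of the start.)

24

Codons from position 5: AUG (5–7), AAG (8–10), GGG (11–13), ACG (14–16), GAC (17–19), CGG (20–22), GUU (23–25), UAA (26–28).
UAA is the first in-frame stop; ORF spans 5–28, 24 nucleotides.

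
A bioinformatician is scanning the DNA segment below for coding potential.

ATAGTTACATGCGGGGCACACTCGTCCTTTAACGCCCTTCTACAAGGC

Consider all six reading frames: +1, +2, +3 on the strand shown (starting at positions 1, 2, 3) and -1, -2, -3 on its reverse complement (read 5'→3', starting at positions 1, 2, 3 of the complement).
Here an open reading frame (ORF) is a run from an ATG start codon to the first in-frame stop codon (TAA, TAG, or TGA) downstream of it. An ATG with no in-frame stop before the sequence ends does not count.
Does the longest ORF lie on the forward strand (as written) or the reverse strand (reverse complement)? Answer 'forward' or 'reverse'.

forward

Reverse complement (5'→3'): GCCTTGTAGAAGGGCGTTAAAGGACGAGTGTGCCCCGCATGTAACTAT
Frame +1: ATA GTT ACA TGC GGG GCA CAC TCG TCC TTT AAC GCC CTT CTA CAA GGC — no ATG→stop ORF.
Frame +2: TAG TTA CAT GCG GGG CAC ACT CGT CCT TTA ACG CCC TTC TAC AAG — no ATG→stop ORF.
Frame +3: AGT TAC ATG CGG GGC ACA CTC GTC CTT TAA CGC CCT TCT ACA AGG — ATG at 9, stop TAA at 30 → 24 nt.
Frame -1: GCC TTG TAG AAG GGC GTT AAA GGA CGA GTG TGC CCC GCA TGT AAC TAT — no ATG→stop ORF.
Frame -2: CCT TGT AGA AGG GCG TTA AAG GAC GAG TGT GCC CCG CAT GTA ACT — no ATG→stop ORF.
Frame -3: CTT GTA GAA GGG CGT TAA AGG ACG AGT GTG CCC CGC ATG TAA CTA — ATG at 39, stop TAA at 42 → 6 nt.
Forward-strand max 24 nt; reverse-strand max 6 nt. The forward strand has the longer ORF.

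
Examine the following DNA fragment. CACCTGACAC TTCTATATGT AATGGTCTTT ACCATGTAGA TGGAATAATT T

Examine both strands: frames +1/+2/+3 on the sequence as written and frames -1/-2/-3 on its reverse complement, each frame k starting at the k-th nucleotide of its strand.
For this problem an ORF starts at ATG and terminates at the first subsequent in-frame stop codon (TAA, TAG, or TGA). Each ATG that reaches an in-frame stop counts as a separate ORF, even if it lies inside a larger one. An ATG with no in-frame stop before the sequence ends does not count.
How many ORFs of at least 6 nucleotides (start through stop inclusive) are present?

4

Reverse complement (5'→3'): AAATTATTCCATCTACATGGTAAAGACCATTACATATAGAAGTGTCAGGTG
Frame +1: CAC CTG ACA CTT CTA TAT GTA ATG GTC TTT ACC ATG TAG ATG GAA TAA TTT — ATG at 22, stop TAG at 37 → 18 nt; ATG at 34, stop TAG at 37 → 6 nt; ATG at 40, stop TAA at 46 → 9 nt.
Frame +2: ACC TGA CAC TTC TAT ATG TAA TGG TCT TTA CCA TGT AGA TGG AAT AAT — ATG at 17, stop TAA at 20 → 6 nt.
Frame +3: CCT GAC ACT TCT ATA TGT AAT GGT CTT TAC CAT GTA GAT GGA ATA ATT — no ATG→stop ORF.
Frame -1: AAA TTA TTC CAT CTA CAT GGT AAA GAC CAT TAC ATA TAG AAG TGT CAG GTG — no ATG→stop ORF.
Frame -2: AAT TAT TCC ATC TAC ATG GTA AAG ACC ATT ACA TAT AGA AGT GTC AGG — no ATG→stop ORF.
Frame -3: ATT ATT CCA TCT ACA TGG TAA AGA CCA TTA CAT ATA GAA GTG TCA GGT — no ATG→stop ORF.
ORFs ≥ 6 nucleotides: frame +1 22–39 (18 nucleotides), frame +1 34–39 (6 nucleotides), frame +1 40–48 (9 nucleotides), frame +2 17–22 (6 nucleotides). Count = 4.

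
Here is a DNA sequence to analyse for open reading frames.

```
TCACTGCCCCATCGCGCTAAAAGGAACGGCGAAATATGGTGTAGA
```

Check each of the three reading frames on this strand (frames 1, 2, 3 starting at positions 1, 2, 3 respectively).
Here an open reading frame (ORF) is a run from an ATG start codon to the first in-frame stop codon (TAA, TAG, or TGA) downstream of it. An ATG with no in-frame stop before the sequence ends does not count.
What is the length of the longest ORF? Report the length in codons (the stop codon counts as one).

Frame 1: TCA CTG CCC CAT CGC GCT AAA AGG AAC GGC GAA ATA TGG TGT AGA — no ATG→stop ORF.
Frame 2: CAC TGC CCC ATC GCG CTA AAA GGA ACG GCG AAA TAT GGT GTA — no ATG→stop ORF.
Frame 3: ACT GCC CCA TCG CGC TAA AAG GAA CGG CGA AAT ATG GTG TAG — ATG at 36, stop TAG at 42 → 9 nt.
Longest: frame 3, positions 36–44, 9 nt = 3 codons = 2 aa. → 3 codons.

3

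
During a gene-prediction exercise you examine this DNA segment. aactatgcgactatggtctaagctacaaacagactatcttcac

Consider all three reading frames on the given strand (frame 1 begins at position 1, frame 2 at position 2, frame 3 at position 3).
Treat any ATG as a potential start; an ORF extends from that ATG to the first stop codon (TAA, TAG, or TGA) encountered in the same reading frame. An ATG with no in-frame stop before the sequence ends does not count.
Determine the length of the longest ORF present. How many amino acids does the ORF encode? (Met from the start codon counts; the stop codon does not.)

Frame 1: AAC TAT GCG ACT ATG GTC TAA GCT ACA AAC AGA CTA TCT TCA — ATG at 13, stop TAA at 19 → 9 nt.
Frame 2: ACT ATG CGA CTA TGG TCT AAG CTA CAA ACA GAC TAT CTT CAC — no ATG→stop ORF.
Frame 3: CTA TGC GAC TAT GGT CTA AGC TAC AAA CAG ACT ATC TTC — no ATG→stop ORF.
Longest: frame 1, positions 13–21, 9 nt = 3 codons = 2 aa. → 2 amino acids.

2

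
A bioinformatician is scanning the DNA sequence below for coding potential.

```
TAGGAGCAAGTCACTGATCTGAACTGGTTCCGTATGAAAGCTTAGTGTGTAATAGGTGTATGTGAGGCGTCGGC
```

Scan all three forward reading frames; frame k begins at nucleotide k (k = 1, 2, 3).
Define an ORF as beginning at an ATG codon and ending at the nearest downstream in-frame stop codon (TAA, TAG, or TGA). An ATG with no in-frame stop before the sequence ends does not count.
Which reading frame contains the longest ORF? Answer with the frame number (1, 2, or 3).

Frame 1: TAG GAG CAA GTC ACT GAT CTG AAC TGG TTC CGT ATG AAA GCT TAG TGT GTA ATA GGT GTA TGT GAG GCG TCG — ATG at 34, stop TAG at 43 → 12 nt.
Frame 2: AGG AGC AAG TCA CTG ATC TGA ACT GGT TCC GTA TGA AAG CTT AGT GTG TAA TAG GTG TAT GTG AGG CGT CGG — no ATG→stop ORF.
Frame 3: GGA GCA AGT CAC TGA TCT GAA CTG GTT CCG TAT GAA AGC TTA GTG TGT AAT AGG TGT ATG TGA GGC GTC GGC — ATG at 60, stop TGA at 63 → 6 nt.
Longest ORF is 12 nt in frame 1 (positions 34–45).

1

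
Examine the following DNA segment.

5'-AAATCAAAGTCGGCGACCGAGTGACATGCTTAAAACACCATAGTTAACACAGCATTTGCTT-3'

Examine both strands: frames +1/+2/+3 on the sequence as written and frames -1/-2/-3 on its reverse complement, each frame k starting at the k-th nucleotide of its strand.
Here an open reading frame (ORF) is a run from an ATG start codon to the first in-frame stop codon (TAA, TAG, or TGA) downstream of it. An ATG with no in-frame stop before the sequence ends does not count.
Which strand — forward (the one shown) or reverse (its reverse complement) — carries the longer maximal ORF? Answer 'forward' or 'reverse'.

reverse

Reverse complement (5'→3'): AAGCAAATGCTGTGTTAACTATGGTGTTTTAAGCATGTCACTCGGTCGCCGACTTTGATTT
Frame +1: AAA TCA AAG TCG GCG ACC GAG TGA CAT GCT TAA AAC ACC ATA GTT AAC ACA GCA TTT GCT — no ATG→stop ORF.
Frame +2: AAT CAA AGT CGG CGA CCG AGT GAC ATG CTT AAA ACA CCA TAG TTA ACA CAG CAT TTG CTT — ATG at 26, stop TAG at 41 → 18 nt.
Frame +3: ATC AAA GTC GGC GAC CGA GTG ACA TGC TTA AAA CAC CAT AGT TAA CAC AGC ATT TGC — no ATG→stop ORF.
Frame -1: AAG CAA ATG CTG TGT TAA CTA TGG TGT TTT AAG CAT GTC ACT CGG TCG CCG ACT TTG ATT — ATG at 7, stop TAA at 16 → 12 nt.
Frame -2: AGC AAA TGC TGT GTT AAC TAT GGT GTT TTA AGC ATG TCA CTC GGT CGC CGA CTT TGA TTT — ATG at 35, stop TGA at 56 → 24 nt.
Frame -3: GCA AAT GCT GTG TTA ACT ATG GTG TTT TAA GCA TGT CAC TCG GTC GCC GAC TTT GAT — ATG at 21, stop TAA at 30 → 12 nt.
Forward-strand max 18 nt; reverse-strand max 24 nt. The reverse strand has the longer ORF.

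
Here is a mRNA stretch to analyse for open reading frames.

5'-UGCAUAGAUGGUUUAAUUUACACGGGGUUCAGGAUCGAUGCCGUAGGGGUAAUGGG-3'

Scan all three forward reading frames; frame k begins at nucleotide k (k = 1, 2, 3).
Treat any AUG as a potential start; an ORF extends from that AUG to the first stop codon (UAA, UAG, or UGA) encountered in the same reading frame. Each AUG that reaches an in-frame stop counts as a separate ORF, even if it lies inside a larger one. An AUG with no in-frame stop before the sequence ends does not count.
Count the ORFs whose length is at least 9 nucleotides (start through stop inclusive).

Frame 1: UGC AUA GAU GGU UUA AUU UAC ACG GGG UUC AGG AUC GAU GCC GUA GGG GUA AUG — no AUG→stop ORF.
Frame 2: GCA UAG AUG GUU UAA UUU ACA CGG GGU UCA GGA UCG AUG CCG UAG GGG UAA UGG — AUG at 8, stop UAA at 14 → 9 nt; AUG at 38, stop UAG at 44 → 9 nt.
Frame 3: CAU AGA UGG UUU AAU UUA CAC GGG GUU CAG GAU CGA UGC CGU AGG GGU AAU GGG — no AUG→stop ORF.
ORFs ≥ 9 nucleotides: frame 2 8–16 (9 nucleotides), frame 2 38–46 (9 nucleotides). Count = 2.

2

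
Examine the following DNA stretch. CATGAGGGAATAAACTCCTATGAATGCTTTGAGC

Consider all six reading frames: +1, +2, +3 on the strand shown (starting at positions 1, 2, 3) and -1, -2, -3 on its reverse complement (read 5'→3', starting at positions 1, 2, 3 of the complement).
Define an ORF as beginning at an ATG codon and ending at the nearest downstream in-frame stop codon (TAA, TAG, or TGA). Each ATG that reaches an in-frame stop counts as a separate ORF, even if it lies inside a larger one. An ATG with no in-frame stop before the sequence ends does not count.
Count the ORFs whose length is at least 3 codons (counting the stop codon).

2

Reverse complement (5'→3'): GCTCAAAGCATTCATAGGAGTTTATTCCCTCATG
Frame +1: CAT GAG GGA ATA AAC TCC TAT GAA TGC TTT GAG — no ATG→stop ORF.
Frame +2: ATG AGG GAA TAA ACT CCT ATG AAT GCT TTG AGC — ATG at 2, stop TAA at 11 → 12 nt.
Frame +3: TGA GGG AAT AAA CTC CTA TGA ATG CTT TGA — ATG at 24, stop TGA at 30 → 9 nt.
Frame -1: GCT CAA AGC ATT CAT AGG AGT TTA TTC CCT CAT — no ATG→stop ORF.
Frame -2: CTC AAA GCA TTC ATA GGA GTT TAT TCC CTC ATG — no ATG→stop ORF.
Frame -3: TCA AAG CAT TCA TAG GAG TTT ATT CCC TCA — no ATG→stop ORF.
ORFs ≥ 3 codons: frame +2 2–13 (4 codons), frame +3 24–32 (3 codons). Count = 2.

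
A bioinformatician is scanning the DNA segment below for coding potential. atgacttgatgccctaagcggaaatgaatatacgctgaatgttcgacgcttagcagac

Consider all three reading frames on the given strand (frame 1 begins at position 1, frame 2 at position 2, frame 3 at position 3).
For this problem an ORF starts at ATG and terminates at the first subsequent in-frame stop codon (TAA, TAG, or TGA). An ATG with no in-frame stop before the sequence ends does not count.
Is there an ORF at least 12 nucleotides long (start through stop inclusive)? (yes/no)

yes

Frame 1: ATG ACT TGA TGC CCT AAG CGG AAA TGA ATA TAC GCT GAA TGT TCG ACG CTT AGC AGA — ATG at 1, stop TGA at 7 → 9 nt.
Frame 2: TGA CTT GAT GCC CTA AGC GGA AAT GAA TAT ACG CTG AAT GTT CGA CGC TTA GCA GAC — no ATG→stop ORF.
Frame 3: GAC TTG ATG CCC TAA GCG GAA ATG AAT ATA CGC TGA ATG TTC GAC GCT TAG CAG — ATG at 9, stop TAA at 15 → 9 nt; ATG at 24, stop TGA at 36 → 15 nt; ATG at 39, stop TAG at 51 → 15 nt.
Frame 3 has an ORF of 15 nucleotides (positions 24–38) ≥ 12, so yes.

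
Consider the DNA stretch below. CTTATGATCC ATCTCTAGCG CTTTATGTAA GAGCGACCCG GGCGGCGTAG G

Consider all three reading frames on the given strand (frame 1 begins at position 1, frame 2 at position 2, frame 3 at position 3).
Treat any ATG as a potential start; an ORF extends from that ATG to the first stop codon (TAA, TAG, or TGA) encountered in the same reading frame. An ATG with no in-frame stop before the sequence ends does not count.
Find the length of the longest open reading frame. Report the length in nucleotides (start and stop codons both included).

15

Frame 1: CTT ATG ATC CAT CTC TAG CGC TTT ATG TAA GAG CGA CCC GGG CGG CGT AGG — ATG at 4, stop TAG at 16 → 15 nt; ATG at 25, stop TAA at 28 → 6 nt.
Frame 2: TTA TGA TCC ATC TCT AGC GCT TTA TGT AAG AGC GAC CCG GGC GGC GTA — no ATG→stop ORF.
Frame 3: TAT GAT CCA TCT CTA GCG CTT TAT GTA AGA GCG ACC CGG GCG GCG TAG — no ATG→stop ORF.
Longest: frame 1, positions 4–18, 15 nt = 5 codons = 4 aa. → 15 nucleotides.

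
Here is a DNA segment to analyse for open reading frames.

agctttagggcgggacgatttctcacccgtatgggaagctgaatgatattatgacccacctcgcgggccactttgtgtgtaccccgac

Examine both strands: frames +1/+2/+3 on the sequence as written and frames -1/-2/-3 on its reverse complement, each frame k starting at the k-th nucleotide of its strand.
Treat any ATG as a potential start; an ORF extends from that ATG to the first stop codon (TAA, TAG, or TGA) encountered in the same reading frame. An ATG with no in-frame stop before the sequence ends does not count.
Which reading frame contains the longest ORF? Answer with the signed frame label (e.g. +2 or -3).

+1

Reverse complement (5'→3'): GTCGGGGTACACACAAAGTGGCCCGCGAGGTGGGTCATAATATCATTCAGCTTCCCATACGGGTGAGAAATCGTCCCGCCCTAAAGCT
Frame +1: AGC TTT AGG GCG GGA CGA TTT CTC ACC CGT ATG GGA AGC TGA ATG ATA TTA TGA CCC ACC TCG CGG GCC ACT TTG TGT GTA CCC CGA — ATG at 31, stop TGA at 40 → 12 nt; ATG at 43, stop TGA at 52 → 12 nt.
Frame +2: GCT TTA GGG CGG GAC GAT TTC TCA CCC GTA TGG GAA GCT GAA TGA TAT TAT GAC CCA CCT CGC GGG CCA CTT TGT GTG TAC CCC GAC — no ATG→stop ORF.
Frame +3: CTT TAG GGC GGG ACG ATT TCT CAC CCG TAT GGG AAG CTG AAT GAT ATT ATG ACC CAC CTC GCG GGC CAC TTT GTG TGT ACC CCG — no ATG→stop ORF.
Frame -1: GTC GGG GTA CAC ACA AAG TGG CCC GCG AGG TGG GTC ATA ATA TCA TTC AGC TTC CCA TAC GGG TGA GAA ATC GTC CCG CCC TAA AGC — no ATG→stop ORF.
Frame -2: TCG GGG TAC ACA CAA AGT GGC CCG CGA GGT GGG TCA TAA TAT CAT TCA GCT TCC CAT ACG GGT GAG AAA TCG TCC CGC CCT AAA GCT — no ATG→stop ORF.
Frame -3: CGG GGT ACA CAC AAA GTG GCC CGC GAG GTG GGT CAT AAT ATC ATT CAG CTT CCC ATA CGG GTG AGA AAT CGT CCC GCC CTA AAG — no ATG→stop ORF.
Longest ORF is 12 nt in frame +1 (positions 31–42).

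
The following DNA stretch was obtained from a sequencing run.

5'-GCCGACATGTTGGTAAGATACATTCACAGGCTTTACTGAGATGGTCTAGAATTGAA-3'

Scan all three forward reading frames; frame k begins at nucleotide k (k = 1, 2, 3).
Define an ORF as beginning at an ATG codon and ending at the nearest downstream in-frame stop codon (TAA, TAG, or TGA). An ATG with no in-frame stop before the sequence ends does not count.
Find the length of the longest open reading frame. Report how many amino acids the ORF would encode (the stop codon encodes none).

Frame 1: GCC GAC ATG TTG GTA AGA TAC ATT CAC AGG CTT TAC TGA GAT GGT CTA GAA TTG — ATG at 7, stop TGA at 37 → 33 nt.
Frame 2: CCG ACA TGT TGG TAA GAT ACA TTC ACA GGC TTT ACT GAG ATG GTC TAG AAT TGA — ATG at 41, stop TAG at 47 → 9 nt.
Frame 3: CGA CAT GTT GGT AAG ATA CAT TCA CAG GCT TTA CTG AGA TGG TCT AGA ATT GAA — no ATG→stop ORF.
Longest: frame 1, positions 7–39, 33 nt = 11 codons = 10 aa. → 10 amino acids.

10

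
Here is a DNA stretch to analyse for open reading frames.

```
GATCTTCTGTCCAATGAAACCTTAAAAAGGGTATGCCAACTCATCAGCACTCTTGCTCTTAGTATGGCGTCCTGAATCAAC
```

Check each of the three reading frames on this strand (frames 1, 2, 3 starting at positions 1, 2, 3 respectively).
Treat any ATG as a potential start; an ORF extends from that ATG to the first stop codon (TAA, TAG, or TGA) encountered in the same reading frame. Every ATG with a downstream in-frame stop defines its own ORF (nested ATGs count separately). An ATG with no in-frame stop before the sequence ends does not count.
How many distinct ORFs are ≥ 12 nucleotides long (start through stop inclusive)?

Frame 1: GAT CTT CTG TCC AAT GAA ACC TTA AAA AGG GTA TGC CAA CTC ATC AGC ACT CTT GCT CTT AGT ATG GCG TCC TGA ATC AAC — ATG at 64, stop TGA at 73 → 12 nt.
Frame 2: ATC TTC TGT CCA ATG AAA CCT TAA AAA GGG TAT GCC AAC TCA TCA GCA CTC TTG CTC TTA GTA TGG CGT CCT GAA TCA — ATG at 14, stop TAA at 23 → 12 nt.
Frame 3: TCT TCT GTC CAA TGA AAC CTT AAA AAG GGT ATG CCA ACT CAT CAG CAC TCT TGC TCT TAG TAT GGC GTC CTG AAT CAA — ATG at 33, stop TAG at 60 → 30 nt.
ORFs ≥ 12 nucleotides: frame 1 64–75 (12 nucleotides), frame 2 14–25 (12 nucleotides), frame 3 33–62 (30 nucleotides). Count = 3.

3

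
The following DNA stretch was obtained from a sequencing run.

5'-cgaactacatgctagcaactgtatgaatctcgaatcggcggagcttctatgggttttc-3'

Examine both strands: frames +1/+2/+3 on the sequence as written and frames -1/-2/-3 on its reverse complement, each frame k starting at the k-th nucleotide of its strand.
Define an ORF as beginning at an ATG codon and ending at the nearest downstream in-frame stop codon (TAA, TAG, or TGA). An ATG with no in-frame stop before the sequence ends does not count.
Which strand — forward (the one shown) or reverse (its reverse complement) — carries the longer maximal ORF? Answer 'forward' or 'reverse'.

forward

Reverse complement (5'→3'): GAAAACCCATAGAAGCTCCGCCGATTCGAGATTCATACAGTTGCTAGCATGTAGTTCG
Frame +1: CGA ACT ACA TGC TAG CAA CTG TAT GAA TCT CGA ATC GGC GGA GCT TCT ATG GGT TTT — no ATG→stop ORF.
Frame +2: GAA CTA CAT GCT AGC AAC TGT ATG AAT CTC GAA TCG GCG GAG CTT CTA TGG GTT TTC — no ATG→stop ORF.
Frame +3: AAC TAC ATG CTA GCA ACT GTA TGA ATC TCG AAT CGG CGG AGC TTC TAT GGG TTT — ATG at 9, stop TGA at 24 → 18 nt.
Frame -1: GAA AAC CCA TAG AAG CTC CGC CGA TTC GAG ATT CAT ACA GTT GCT AGC ATG TAG TTC — ATG at 49, stop TAG at 52 → 6 nt.
Frame -2: AAA ACC CAT AGA AGC TCC GCC GAT TCG AGA TTC ATA CAG TTG CTA GCA TGT AGT TCG — no ATG→stop ORF.
Frame -3: AAA CCC ATA GAA GCT CCG CCG ATT CGA GAT TCA TAC AGT TGC TAG CAT GTA GTT — no ATG→stop ORF.
Forward-strand max 18 nt; reverse-strand max 6 nt. The forward strand has the longer ORF.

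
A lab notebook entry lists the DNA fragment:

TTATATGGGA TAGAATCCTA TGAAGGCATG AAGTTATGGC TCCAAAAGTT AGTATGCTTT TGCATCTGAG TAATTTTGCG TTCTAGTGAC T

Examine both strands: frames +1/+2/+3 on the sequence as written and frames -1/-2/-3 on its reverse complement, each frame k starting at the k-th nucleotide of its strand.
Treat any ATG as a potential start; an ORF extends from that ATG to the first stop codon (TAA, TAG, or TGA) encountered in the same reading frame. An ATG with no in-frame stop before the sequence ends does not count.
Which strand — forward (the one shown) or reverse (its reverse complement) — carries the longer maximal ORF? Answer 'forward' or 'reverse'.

Reverse complement (5'→3'): AGTCACTAGAACGCAAAATTACTCAGATGCAAAAGCATACTAACTTTTGGAGCCATAACTTCATGCCTTCATAGGATTCTATCCCATATAA
Frame +1: TTA TAT GGG ATA GAA TCC TAT GAA GGC ATG AAG TTA TGG CTC CAA AAG TTA GTA TGC TTT TGC ATC TGA GTA ATT TTG CGT TCT AGT GAC — ATG at 28, stop TGA at 67 → 42 nt.
Frame +2: TAT ATG GGA TAG AAT CCT ATG AAG GCA TGA AGT TAT GGC TCC AAA AGT TAG TAT GCT TTT GCA TCT GAG TAA TTT TGC GTT CTA GTG ACT — ATG at 5, stop TAG at 11 → 9 nt; ATG at 20, stop TGA at 29 → 12 nt.
Frame +3: ATA TGG GAT AGA ATC CTA TGA AGG CAT GAA GTT ATG GCT CCA AAA GTT AGT ATG CTT TTG CAT CTG AGT AAT TTT GCG TTC TAG TGA — ATG at 36, stop TAG at 84 → 51 nt; ATG at 54, stop TAG at 84 → 33 nt.
Frame -1: AGT CAC TAG AAC GCA AAA TTA CTC AGA TGC AAA AGC ATA CTA ACT TTT GGA GCC ATA ACT TCA TGC CTT CAT AGG ATT CTA TCC CAT ATA — no ATG→stop ORF.
Frame -2: GTC ACT AGA ACG CAA AAT TAC TCA GAT GCA AAA GCA TAC TAA CTT TTG GAG CCA TAA CTT CAT GCC TTC ATA GGA TTC TAT CCC ATA TAA — no ATG→stop ORF.
Frame -3: TCA CTA GAA CGC AAA ATT ACT CAG ATG CAA AAG CAT ACT AAC TTT TGG AGC CAT AAC TTC ATG CCT TCA TAG GAT TCT ATC CCA TAT — ATG at 27, stop TAG at 72 → 48 nt; ATG at 63, stop TAG at 72 → 12 nt.
Forward-strand max 51 nt; reverse-strand max 48 nt. The forward strand has the longer ORF.

forward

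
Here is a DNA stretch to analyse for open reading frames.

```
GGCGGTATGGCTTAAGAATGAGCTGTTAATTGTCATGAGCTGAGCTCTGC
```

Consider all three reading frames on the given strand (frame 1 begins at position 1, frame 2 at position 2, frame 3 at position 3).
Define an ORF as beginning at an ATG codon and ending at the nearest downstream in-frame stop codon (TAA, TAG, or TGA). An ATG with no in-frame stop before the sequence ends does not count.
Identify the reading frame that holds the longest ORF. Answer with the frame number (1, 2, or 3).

3

Frame 1: GGC GGT ATG GCT TAA GAA TGA GCT GTT AAT TGT CAT GAG CTG AGC TCT — ATG at 7, stop TAA at 13 → 9 nt.
Frame 2: GCG GTA TGG CTT AAG AAT GAG CTG TTA ATT GTC ATG AGC TGA GCT CTG — ATG at 35, stop TGA at 41 → 9 nt.
Frame 3: CGG TAT GGC TTA AGA ATG AGC TGT TAA TTG TCA TGA GCT GAG CTC TGC — ATG at 18, stop TAA at 27 → 12 nt.
Longest ORF is 12 nt in frame 3 (positions 18–29).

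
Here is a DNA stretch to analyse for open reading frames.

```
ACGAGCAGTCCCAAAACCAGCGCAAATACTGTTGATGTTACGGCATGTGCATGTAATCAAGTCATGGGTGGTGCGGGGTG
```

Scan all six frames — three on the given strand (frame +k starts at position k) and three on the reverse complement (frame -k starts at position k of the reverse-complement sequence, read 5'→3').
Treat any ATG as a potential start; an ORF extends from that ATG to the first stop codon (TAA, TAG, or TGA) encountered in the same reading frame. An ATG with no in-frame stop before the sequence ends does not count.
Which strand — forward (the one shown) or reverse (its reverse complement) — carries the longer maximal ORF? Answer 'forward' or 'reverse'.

Reverse complement (5'→3'): CACCCCGCACCACCCATGACTTGATTACATGCACATGCCGTAACATCAACAGTATTTGCGCTGGTTTTGGGACTGCTCGT
Frame +1: ACG AGC AGT CCC AAA ACC AGC GCA AAT ACT GTT GAT GTT ACG GCA TGT GCA TGT AAT CAA GTC ATG GGT GGT GCG GGG — no ATG→stop ORF.
Frame +2: CGA GCA GTC CCA AAA CCA GCG CAA ATA CTG TTG ATG TTA CGG CAT GTG CAT GTA ATC AAG TCA TGG GTG GTG CGG GGT — no ATG→stop ORF.
Frame +3: GAG CAG TCC CAA AAC CAG CGC AAA TAC TGT TGA TGT TAC GGC ATG TGC ATG TAA TCA AGT CAT GGG TGG TGC GGG GTG — ATG at 45, stop TAA at 54 → 12 nt; ATG at 51, stop TAA at 54 → 6 nt.
Frame -1: CAC CCC GCA CCA CCC ATG ACT TGA TTA CAT GCA CAT GCC GTA ACA TCA ACA GTA TTT GCG CTG GTT TTG GGA CTG CTC — ATG at 16, stop TGA at 22 → 9 nt.
Frame -2: ACC CCG CAC CAC CCA TGA CTT GAT TAC ATG CAC ATG CCG TAA CAT CAA CAG TAT TTG CGC TGG TTT TGG GAC TGC TCG — ATG at 29, stop TAA at 41 → 15 nt; ATG at 35, stop TAA at 41 → 9 nt.
Frame -3: CCC CGC ACC ACC CAT GAC TTG ATT ACA TGC ACA TGC CGT AAC ATC AAC AGT ATT TGC GCT GGT TTT GGG ACT GCT CGT — no ATG→stop ORF.
Forward-strand max 12 nt; reverse-strand max 15 nt. The reverse strand has the longer ORF.

reverse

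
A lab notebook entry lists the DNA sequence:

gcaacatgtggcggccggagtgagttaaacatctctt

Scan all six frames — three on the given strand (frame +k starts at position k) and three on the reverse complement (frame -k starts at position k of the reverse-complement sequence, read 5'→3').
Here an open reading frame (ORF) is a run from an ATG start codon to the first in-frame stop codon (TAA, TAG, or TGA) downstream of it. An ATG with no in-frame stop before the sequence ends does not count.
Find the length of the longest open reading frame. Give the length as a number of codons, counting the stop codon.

6

Reverse complement (5'→3'): AAGAGATGTTTAACTCACTCCGGCCGCCACATGTTGC
Frame +1: GCA ACA TGT GGC GGC CGG AGT GAG TTA AAC ATC TCT — no ATG→stop ORF.
Frame +2: CAA CAT GTG GCG GCC GGA GTG AGT TAA ACA TCT CTT — no ATG→stop ORF.
Frame +3: AAC ATG TGG CGG CCG GAG TGA GTT AAA CAT CTC — ATG at 6, stop TGA at 21 → 18 nt.
Frame -1: AAG AGA TGT TTA ACT CAC TCC GGC CGC CAC ATG TTG — no ATG→stop ORF.
Frame -2: AGA GAT GTT TAA CTC ACT CCG GCC GCC ACA TGT TGC — no ATG→stop ORF.
Frame -3: GAG ATG TTT AAC TCA CTC CGG CCG CCA CAT GTT — no ATG→stop ORF.
Longest: frame +3, positions 6–23, 18 nt = 6 codons = 5 aa. → 6 codons.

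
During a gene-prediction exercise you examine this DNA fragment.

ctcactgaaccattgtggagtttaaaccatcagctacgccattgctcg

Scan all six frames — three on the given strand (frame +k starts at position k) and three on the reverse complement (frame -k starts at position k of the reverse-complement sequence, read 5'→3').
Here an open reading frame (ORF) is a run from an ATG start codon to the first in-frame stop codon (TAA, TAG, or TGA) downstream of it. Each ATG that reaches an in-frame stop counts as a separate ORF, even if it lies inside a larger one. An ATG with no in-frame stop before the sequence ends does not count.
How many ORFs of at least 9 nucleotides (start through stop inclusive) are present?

Reverse complement (5'→3'): CGAGCAATGGCGTAGCTGATGGTTTAAACTCCACAATGGTTCAGTGAG
Frame +1: CTC ACT GAA CCA TTG TGG AGT TTA AAC CAT CAG CTA CGC CAT TGC TCG — no ATG→stop ORF.
Frame +2: TCA CTG AAC CAT TGT GGA GTT TAA ACC ATC AGC TAC GCC ATT GCT — no ATG→stop ORF.
Frame +3: CAC TGA ACC ATT GTG GAG TTT AAA CCA TCA GCT ACG CCA TTG CTC — no ATG→stop ORF.
Frame -1: CGA GCA ATG GCG TAG CTG ATG GTT TAA ACT CCA CAA TGG TTC AGT GAG — ATG at 7, stop TAG at 13 → 9 nt; ATG at 19, stop TAA at 25 → 9 nt.
Frame -2: GAG CAA TGG CGT AGC TGA TGG TTT AAA CTC CAC AAT GGT TCA GTG — no ATG→stop ORF.
Frame -3: AGC AAT GGC GTA GCT GAT GGT TTA AAC TCC ACA ATG GTT CAG TGA — ATG at 36, stop TGA at 45 → 12 nt.
ORFs ≥ 9 nucleotides: frame -1 7–15 (9 nucleotides), frame -1 19–27 (9 nucleotides), frame -3 36–47 (12 nucleotides). Count = 3.

3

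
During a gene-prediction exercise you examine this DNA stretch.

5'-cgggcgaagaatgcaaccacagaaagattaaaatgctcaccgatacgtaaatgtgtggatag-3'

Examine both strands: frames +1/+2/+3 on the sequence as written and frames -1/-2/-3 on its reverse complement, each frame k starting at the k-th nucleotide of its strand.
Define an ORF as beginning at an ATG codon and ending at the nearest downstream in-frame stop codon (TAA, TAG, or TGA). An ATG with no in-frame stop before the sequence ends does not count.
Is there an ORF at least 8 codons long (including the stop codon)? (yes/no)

Reverse complement (5'→3'): CTATCCACACATTTACGTATCGGTGAGCATTTTAATCTTTCTGTGGTTGCATTCTTCGCCCG
Frame +1: CGG GCG AAG AAT GCA ACC ACA GAA AGA TTA AAA TGC TCA CCG ATA CGT AAA TGT GTG GAT — no ATG→stop ORF.
Frame +2: GGG CGA AGA ATG CAA CCA CAG AAA GAT TAA AAT GCT CAC CGA TAC GTA AAT GTG TGG ATA — ATG at 11, stop TAA at 29 → 21 nt.
Frame +3: GGC GAA GAA TGC AAC CAC AGA AAG ATT AAA ATG CTC ACC GAT ACG TAA ATG TGT GGA TAG — ATG at 33, stop TAA at 48 → 18 nt; ATG at 51, stop TAG at 60 → 12 nt.
Frame -1: CTA TCC ACA CAT TTA CGT ATC GGT GAG CAT TTT AAT CTT TCT GTG GTT GCA TTC TTC GCC — no ATG→stop ORF.
Frame -2: TAT CCA CAC ATT TAC GTA TCG GTG AGC ATT TTA ATC TTT CTG TGG TTG CAT TCT TCG CCC — no ATG→stop ORF.
Frame -3: ATC CAC ACA TTT ACG TAT CGG TGA GCA TTT TAA TCT TTC TGT GGT TGC ATT CTT CGC CCG — no ATG→stop ORF.
Largest ORF found is 7 codons < 8, so no.

no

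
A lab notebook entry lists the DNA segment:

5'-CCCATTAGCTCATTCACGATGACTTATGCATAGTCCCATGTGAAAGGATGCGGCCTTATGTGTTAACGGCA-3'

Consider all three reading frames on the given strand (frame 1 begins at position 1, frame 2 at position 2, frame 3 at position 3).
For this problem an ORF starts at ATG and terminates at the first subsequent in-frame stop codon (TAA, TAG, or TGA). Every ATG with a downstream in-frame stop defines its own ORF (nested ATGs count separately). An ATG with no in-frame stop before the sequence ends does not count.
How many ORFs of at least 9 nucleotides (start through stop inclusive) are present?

Frame 1: CCC ATT AGC TCA TTC ACG ATG ACT TAT GCA TAG TCC CAT GTG AAA GGA TGC GGC CTT ATG TGT TAA CGG — ATG at 19, stop TAG at 31 → 15 nt; ATG at 58, stop TAA at 64 → 9 nt.
Frame 2: CCA TTA GCT CAT TCA CGA TGA CTT ATG CAT AGT CCC ATG TGA AAG GAT GCG GCC TTA TGT GTT AAC GGC — ATG at 26, stop TGA at 41 → 18 nt; ATG at 38, stop TGA at 41 → 6 nt.
Frame 3: CAT TAG CTC ATT CAC GAT GAC TTA TGC ATA GTC CCA TGT GAA AGG ATG CGG CCT TAT GTG TTA ACG GCA — no ATG→stop ORF.
ORFs ≥ 9 nucleotides: frame 1 19–33 (15 nucleotides), frame 1 58–66 (9 nucleotides), frame 2 26–43 (18 nucleotides). Count = 3.

3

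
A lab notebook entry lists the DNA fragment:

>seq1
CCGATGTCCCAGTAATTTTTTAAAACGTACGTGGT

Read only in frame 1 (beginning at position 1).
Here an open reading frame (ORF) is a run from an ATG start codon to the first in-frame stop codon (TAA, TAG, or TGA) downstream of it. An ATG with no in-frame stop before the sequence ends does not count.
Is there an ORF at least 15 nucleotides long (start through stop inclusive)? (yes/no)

Frame 1: CCG ATG TCC CAG TAA TTT TTT AAA ACG TAC GTG — ATG at 4, stop TAA at 13 → 12 nt.
Largest ORF found is 12 nucleotides < 15, so no.

no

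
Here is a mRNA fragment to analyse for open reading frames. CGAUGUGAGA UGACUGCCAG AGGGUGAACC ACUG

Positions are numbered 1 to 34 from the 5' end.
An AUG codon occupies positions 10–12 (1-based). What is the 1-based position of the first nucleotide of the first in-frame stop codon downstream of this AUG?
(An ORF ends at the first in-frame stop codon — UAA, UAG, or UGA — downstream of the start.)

Codons from position 10: AUG (10–12), ACU (13–15), GCC (16–18), AGA (19–21), GGG (22–24), UGA (25–27).
UGA is a stop codon; it begins at position 25.

25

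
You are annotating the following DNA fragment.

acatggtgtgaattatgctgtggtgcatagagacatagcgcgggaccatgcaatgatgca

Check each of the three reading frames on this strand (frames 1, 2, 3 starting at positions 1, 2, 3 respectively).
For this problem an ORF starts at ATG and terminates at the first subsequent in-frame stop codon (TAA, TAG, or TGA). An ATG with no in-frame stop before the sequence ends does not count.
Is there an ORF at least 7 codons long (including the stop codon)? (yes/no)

yes

Frame 1: ACA TGG TGT GAA TTA TGC TGT GGT GCA TAG AGA CAT AGC GCG GGA CCA TGC AAT GAT GCA — no ATG→stop ORF.
Frame 2: CAT GGT GTG AAT TAT GCT GTG GTG CAT AGA GAC ATA GCG CGG GAC CAT GCA ATG ATG — no ATG→stop ORF.
Frame 3: ATG GTG TGA ATT ATG CTG TGG TGC ATA GAG ACA TAG CGC GGG ACC ATG CAA TGA TGC — ATG at 3, stop TGA at 9 → 9 nt; ATG at 15, stop TAG at 36 → 24 nt; ATG at 48, stop TGA at 54 → 9 nt.
Frame 3 has an ORF of 8 codons (positions 15–38) ≥ 7, so yes.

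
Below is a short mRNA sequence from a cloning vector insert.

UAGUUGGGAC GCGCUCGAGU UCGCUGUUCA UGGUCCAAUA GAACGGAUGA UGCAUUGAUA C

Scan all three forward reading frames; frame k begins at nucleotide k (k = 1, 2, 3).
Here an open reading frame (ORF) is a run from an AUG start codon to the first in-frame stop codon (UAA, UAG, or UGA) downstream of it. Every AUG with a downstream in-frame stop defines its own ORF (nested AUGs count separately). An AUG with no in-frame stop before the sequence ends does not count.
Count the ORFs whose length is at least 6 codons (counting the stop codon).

Frame 1: UAG UUG GGA CGC GCU CGA GUU CGC UGU UCA UGG UCC AAU AGA ACG GAU GAU GCA UUG AUA — no AUG→stop ORF.
Frame 2: AGU UGG GAC GCG CUC GAG UUC GCU GUU CAU GGU CCA AUA GAA CGG AUG AUG CAU UGA UAC — AUG at 47, stop UGA at 56 → 12 nt; AUG at 50, stop UGA at 56 → 9 nt.
Frame 3: GUU GGG ACG CGC UCG AGU UCG CUG UUC AUG GUC CAA UAG AAC GGA UGA UGC AUU GAU — AUG at 30, stop UAG at 39 → 12 nt.
No ORF reaches 6 codons. Count = 0.

0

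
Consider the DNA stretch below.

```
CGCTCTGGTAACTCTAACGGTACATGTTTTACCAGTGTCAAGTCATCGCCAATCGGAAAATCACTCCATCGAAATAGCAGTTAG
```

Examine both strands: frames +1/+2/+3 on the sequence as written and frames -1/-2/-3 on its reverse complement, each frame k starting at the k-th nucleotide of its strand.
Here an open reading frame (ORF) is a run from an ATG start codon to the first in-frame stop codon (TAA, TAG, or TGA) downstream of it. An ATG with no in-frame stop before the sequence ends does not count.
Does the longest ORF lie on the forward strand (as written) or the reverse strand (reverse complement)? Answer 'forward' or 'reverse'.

Reverse complement (5'→3'): CTAACTGCTATTTCGATGGAGTGATTTTCCGATTGGCGATGACTTGACACTGGTAAAACATGTACCGTTAGAGTTACCAGAGCG
Frame +1: CGC TCT GGT AAC TCT AAC GGT ACA TGT TTT ACC AGT GTC AAG TCA TCG CCA ATC GGA AAA TCA CTC CAT CGA AAT AGC AGT TAG — no ATG→stop ORF.
Frame +2: GCT CTG GTA ACT CTA ACG GTA CAT GTT TTA CCA GTG TCA AGT CAT CGC CAA TCG GAA AAT CAC TCC ATC GAA ATA GCA GTT — no ATG→stop ORF.
Frame +3: CTC TGG TAA CTC TAA CGG TAC ATG TTT TAC CAG TGT CAA GTC ATC GCC AAT CGG AAA ATC ACT CCA TCG AAA TAG CAG TTA — ATG at 24, stop TAG at 75 → 54 nt.
Frame -1: CTA ACT GCT ATT TCG ATG GAG TGA TTT TCC GAT TGG CGA TGA CTT GAC ACT GGT AAA ACA TGT ACC GTT AGA GTT ACC AGA GCG — ATG at 16, stop TGA at 22 → 9 nt.
Frame -2: TAA CTG CTA TTT CGA TGG AGT GAT TTT CCG ATT GGC GAT GAC TTG ACA CTG GTA AAA CAT GTA CCG TTA GAG TTA CCA GAG — no ATG→stop ORF.
Frame -3: AAC TGC TAT TTC GAT GGA GTG ATT TTC CGA TTG GCG ATG ACT TGA CAC TGG TAA AAC ATG TAC CGT TAG AGT TAC CAG AGC — ATG at 39, stop TGA at 45 → 9 nt; ATG at 60, stop TAG at 69 → 12 nt.
Forward-strand max 54 nt; reverse-strand max 12 nt. The forward strand has the longer ORF.

forward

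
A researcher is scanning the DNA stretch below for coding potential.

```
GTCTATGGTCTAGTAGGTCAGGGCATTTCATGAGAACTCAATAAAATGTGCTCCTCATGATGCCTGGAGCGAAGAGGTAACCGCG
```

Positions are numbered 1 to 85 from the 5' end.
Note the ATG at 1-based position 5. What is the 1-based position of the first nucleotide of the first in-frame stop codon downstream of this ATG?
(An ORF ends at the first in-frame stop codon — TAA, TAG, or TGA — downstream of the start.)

11

Codons from position 5: ATG (5–7), GTC (8–10), TAG (11–13).
TAG is a stop codon; it begins at position 11.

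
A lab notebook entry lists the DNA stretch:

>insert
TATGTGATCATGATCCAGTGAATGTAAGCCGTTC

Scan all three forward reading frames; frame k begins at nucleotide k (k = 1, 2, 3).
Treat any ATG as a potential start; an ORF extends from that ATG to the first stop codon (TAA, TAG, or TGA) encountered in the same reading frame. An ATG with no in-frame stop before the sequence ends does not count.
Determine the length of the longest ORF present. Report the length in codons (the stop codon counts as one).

4

Frame 1: TAT GTG ATC ATG ATC CAG TGA ATG TAA GCC GTT — ATG at 10, stop TGA at 19 → 12 nt; ATG at 22, stop TAA at 25 → 6 nt.
Frame 2: ATG TGA TCA TGA TCC AGT GAA TGT AAG CCG TTC — ATG at 2, stop TGA at 5 → 6 nt.
Frame 3: TGT GAT CAT GAT CCA GTG AAT GTA AGC CGT — no ATG→stop ORF.
Longest: frame 1, positions 10–21, 12 nt = 4 codons = 3 aa. → 4 codons.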